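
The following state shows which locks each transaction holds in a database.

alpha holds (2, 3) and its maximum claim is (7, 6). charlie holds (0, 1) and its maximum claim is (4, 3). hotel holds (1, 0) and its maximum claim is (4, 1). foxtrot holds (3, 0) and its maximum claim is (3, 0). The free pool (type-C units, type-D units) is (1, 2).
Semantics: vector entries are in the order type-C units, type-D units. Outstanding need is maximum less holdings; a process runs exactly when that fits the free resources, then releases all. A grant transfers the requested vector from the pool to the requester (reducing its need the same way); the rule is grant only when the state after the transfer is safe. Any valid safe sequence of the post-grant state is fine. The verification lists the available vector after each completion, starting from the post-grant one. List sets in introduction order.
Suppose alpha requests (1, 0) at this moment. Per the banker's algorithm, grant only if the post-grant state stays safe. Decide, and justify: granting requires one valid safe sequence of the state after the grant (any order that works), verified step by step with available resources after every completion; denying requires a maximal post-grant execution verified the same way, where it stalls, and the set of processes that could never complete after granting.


GRANT. The post-grant state is safe; one safe sequence: foxtrot, hotel, charlie, alpha.
Key observation: post-grant, (0, 2) remains, and an order beginning with foxtrot completes everyone.
Check on the post-grant state, step by step:
  pool = (0, 2)
  run foxtrot (needs (0, 0), free (0, 2)); after release of (3, 0) the pool is (3, 2)
  run hotel (needs (3, 1), free (3, 2)); after release of (1, 0) the pool is (4, 2)
  run charlie (needs (4, 2), free (4, 2)); after release of (0, 1) the pool is (4, 3)
  run alpha (needs (4, 3), free (4, 3)); after release of (3, 3) the pool is (7, 6)


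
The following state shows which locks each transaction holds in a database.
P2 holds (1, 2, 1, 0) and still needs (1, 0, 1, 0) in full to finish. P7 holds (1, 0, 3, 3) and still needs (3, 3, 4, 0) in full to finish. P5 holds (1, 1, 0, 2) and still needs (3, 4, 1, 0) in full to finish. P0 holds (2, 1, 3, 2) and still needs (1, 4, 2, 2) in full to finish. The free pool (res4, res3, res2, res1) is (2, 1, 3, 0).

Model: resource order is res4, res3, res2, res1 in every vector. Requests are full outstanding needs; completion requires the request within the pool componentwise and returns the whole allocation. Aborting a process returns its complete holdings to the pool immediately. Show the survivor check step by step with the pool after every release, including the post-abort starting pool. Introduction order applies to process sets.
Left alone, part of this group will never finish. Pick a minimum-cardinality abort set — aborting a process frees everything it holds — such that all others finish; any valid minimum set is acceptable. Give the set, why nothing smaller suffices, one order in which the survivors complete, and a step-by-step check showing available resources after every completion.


Abort P5.
Key observation: aborting P5 returns (1, 1, 0, 2), and P0 — hopeless before — runs at step 2 with the returned capacity in the pool.
Minimality: the empty abort set fails — the state is deadlocked as it stands.
The survivors complete as P2, P0, P7. Step-by-step check (starting from the post-abort pool):
  pool = (3, 2, 3, 2)
  P2 needs (1, 0, 1, 0) <= (3, 2, 3, 2) -> finishes; pool += (1, 2, 1, 0) = (4, 4, 4, 2)
  P0 needs (1, 4, 2, 2) <= (4, 4, 4, 2) -> finishes; pool += (2, 1, 3, 2) = (6, 5, 7, 4)
  P7 needs (3, 3, 4, 0) <= (6, 5, 7, 4) -> finishes; pool += (1, 0, 3, 3) = (7, 5, 10, 7)


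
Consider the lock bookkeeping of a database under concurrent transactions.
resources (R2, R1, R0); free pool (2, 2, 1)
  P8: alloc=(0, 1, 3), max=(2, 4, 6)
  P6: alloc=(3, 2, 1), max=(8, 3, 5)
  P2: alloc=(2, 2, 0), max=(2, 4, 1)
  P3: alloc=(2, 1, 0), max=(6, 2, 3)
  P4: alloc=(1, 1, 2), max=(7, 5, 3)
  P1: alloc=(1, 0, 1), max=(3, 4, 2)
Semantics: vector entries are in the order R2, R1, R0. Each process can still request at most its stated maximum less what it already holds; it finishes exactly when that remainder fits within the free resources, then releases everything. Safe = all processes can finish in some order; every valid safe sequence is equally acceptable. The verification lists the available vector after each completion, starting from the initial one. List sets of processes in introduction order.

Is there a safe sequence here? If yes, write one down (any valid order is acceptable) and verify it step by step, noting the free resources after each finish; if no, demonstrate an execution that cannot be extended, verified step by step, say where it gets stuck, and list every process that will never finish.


UNSAFE — no complete ordering exists.
Key observation: after P2, P1 the pool peaks at (5, 4, 2), and each blocked process is short somewhere: P8 on R0; P6 on R0; P3 on R0; P4 on R2.
A maximal execution: P2, P1 — then nothing else fits. Verifying each step:
  pool = (2, 2, 1)
  P2 needs (0, 2, 1) <= (2, 2, 1) -> finishes; pool += (2, 2, 0) = (4, 4, 1)
  P1 needs (2, 4, 1) <= (4, 4, 1) -> finishes; pool += (1, 0, 1) = (5, 4, 2)
  P8 cannot run: need (2, 3, 3) vs free (5, 4, 2) (insufficient R0)
  P6 cannot run: need (5, 1, 4) vs free (5, 4, 2) (insufficient R0)
  P3 cannot run: need (4, 1, 3) vs free (5, 4, 2) (insufficient R0)
  P4 cannot run: need (6, 4, 1) vs free (5, 4, 2) (insufficient R2)
Permanently blocked: P8, P6, P3 and P4.


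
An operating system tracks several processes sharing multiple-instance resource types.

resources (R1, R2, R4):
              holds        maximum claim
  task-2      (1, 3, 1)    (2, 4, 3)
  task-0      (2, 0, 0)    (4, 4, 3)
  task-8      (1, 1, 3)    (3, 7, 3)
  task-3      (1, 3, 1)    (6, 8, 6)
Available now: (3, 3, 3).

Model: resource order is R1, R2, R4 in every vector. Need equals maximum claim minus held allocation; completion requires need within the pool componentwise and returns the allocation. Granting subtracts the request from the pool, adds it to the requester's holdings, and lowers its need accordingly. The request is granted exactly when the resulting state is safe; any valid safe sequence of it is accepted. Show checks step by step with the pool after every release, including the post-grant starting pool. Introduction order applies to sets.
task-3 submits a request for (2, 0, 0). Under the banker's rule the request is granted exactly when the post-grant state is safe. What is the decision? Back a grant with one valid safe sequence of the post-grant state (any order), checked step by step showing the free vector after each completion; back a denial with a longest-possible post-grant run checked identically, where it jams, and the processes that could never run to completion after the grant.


GRANT — the state after the grant stays safe, e.g. via task-2, task-8, task-3, task-0.
Key observation: the transfer keeps a workable pool ((1, 3, 3)); task-2 starts the safe sequence.
Check on the post-grant state, step by step:
  pool = (1, 3, 3)
  run task-2 (needs (1, 1, 2), free (1, 3, 3)); after release of (1, 3, 1) the pool is (2, 6, 4)
  run task-8 (needs (2, 6, 0), free (2, 6, 4)); after release of (1, 1, 3) the pool is (3, 7, 7)
  run task-3 (needs (3, 5, 5), free (3, 7, 7)); after release of (3, 3, 1) the pool is (6, 10, 8)
  run task-0 (needs (2, 4, 3), free (6, 10, 8)); after release of (2, 0, 0) the pool is (8, 10, 8)


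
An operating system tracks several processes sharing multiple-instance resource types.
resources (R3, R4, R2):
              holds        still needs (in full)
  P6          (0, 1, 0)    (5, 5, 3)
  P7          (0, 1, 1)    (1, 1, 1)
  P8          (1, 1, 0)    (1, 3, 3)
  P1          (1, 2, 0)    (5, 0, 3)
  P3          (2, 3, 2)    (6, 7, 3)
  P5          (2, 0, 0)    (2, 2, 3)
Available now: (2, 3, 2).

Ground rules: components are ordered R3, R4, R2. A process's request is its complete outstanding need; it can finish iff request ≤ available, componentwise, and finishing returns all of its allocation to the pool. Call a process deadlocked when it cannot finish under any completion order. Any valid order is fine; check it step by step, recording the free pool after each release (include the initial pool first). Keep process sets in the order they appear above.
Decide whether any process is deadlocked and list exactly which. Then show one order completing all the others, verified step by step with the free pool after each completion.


Nothing here is deadlocked.
Key observation: P7 leads a chain of completions in which each release enables another process.
The rest can finish in the order P7, P5, P8, P1, P6, P3. Verifying each step:
  pool = (2, 3, 2)
  P7 needs (1, 1, 1) <= (2, 3, 2) -> finishes; pool += (0, 1, 1) = (2, 4, 3)
  P5 needs (2, 2, 3) <= (2, 4, 3) -> finishes; pool += (2, 0, 0) = (4, 4, 3)
  P8 needs (1, 3, 3) <= (4, 4, 3) -> finishes; pool += (1, 1, 0) = (5, 5, 3)
  P1 needs (5, 0, 3) <= (5, 5, 3) -> finishes; pool += (1, 2, 0) = (6, 7, 3)
  P6 needs (5, 5, 3) <= (6, 7, 3) -> finishes; pool += (0, 1, 0) = (6, 8, 3)
  P3 needs (6, 7, 3) <= (6, 8, 3) -> finishes; pool += (2, 3, 2) = (8, 11, 5)


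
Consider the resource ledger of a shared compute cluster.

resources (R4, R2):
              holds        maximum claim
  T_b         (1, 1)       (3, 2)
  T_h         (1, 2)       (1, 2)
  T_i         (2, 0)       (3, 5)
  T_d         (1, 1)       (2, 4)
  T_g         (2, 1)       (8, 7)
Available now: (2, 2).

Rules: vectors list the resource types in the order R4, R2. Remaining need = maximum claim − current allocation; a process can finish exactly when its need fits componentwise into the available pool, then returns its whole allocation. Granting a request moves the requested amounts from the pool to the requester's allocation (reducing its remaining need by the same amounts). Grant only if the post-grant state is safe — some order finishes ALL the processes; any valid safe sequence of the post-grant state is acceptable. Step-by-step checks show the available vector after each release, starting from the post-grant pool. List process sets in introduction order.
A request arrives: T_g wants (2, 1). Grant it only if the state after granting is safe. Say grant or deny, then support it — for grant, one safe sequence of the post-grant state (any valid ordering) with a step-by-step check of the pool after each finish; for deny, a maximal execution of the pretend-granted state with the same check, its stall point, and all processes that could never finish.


GRANT — the state after the grant stays safe, e.g. via T_h, T_d, T_b, T_i, T_g.
Key observation: (0, 1) free after granting still covers T_h first, and each release covers the next.
Step-by-step check of the post-grant state:
  pool = (0, 1)
  T_h needs (0, 0) <= (0, 1) -> finishes; pool += (1, 2) = (1, 3)
  T_d needs (1, 3) <= (1, 3) -> finishes; pool += (1, 1) = (2, 4)
  T_b needs (2, 1) <= (2, 4) -> finishes; pool += (1, 1) = (3, 5)
  T_i needs (1, 5) <= (3, 5) -> finishes; pool += (2, 0) = (5, 5)
  T_g needs (4, 5) <= (5, 5) -> finishes; pool += (4, 2) = (9, 7)


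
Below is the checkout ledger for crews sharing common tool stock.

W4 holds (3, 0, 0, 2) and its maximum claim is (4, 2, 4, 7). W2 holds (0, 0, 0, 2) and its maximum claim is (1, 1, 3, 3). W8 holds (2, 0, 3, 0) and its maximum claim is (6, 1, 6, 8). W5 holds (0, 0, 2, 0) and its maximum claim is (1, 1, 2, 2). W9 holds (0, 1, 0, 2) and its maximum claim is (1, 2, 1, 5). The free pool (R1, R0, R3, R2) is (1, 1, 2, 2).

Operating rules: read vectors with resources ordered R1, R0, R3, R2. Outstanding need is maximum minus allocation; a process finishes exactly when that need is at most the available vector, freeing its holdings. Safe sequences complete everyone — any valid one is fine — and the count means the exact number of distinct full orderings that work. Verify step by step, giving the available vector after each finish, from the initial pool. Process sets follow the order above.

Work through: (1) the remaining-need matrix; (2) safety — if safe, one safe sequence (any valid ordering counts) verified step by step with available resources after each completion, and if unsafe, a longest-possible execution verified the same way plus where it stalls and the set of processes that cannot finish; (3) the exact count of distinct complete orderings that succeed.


(1) Need matrix, components ordered R1, R0, R3, R2:
  W4: (1, 2, 4, 5)
  W2: (1, 1, 3, 1)
  W8: (4, 1, 3, 8)
  W5: (1, 1, 0, 2)
  W9: (1, 1, 1, 3)
(2) SAFE — a valid safe sequence is W5, W2, W9, W4, W8.
Key observation: the first exact fit in this order is W5 — it needs (1, 1, 0, 2) with (1, 1, 2, 2) free, meeting a requested resource to the last unit.
Verifying each step:
  pool = (1, 1, 2, 2)
  run W5 (needs (1, 1, 0, 2), free (1, 1, 2, 2)); after release of (0, 0, 2, 0) the pool is (1, 1, 4, 2)
  run W2 (needs (1, 1, 3, 1), free (1, 1, 4, 2)); after release of (0, 0, 0, 2) the pool is (1, 1, 4, 4)
  run W9 (needs (1, 1, 1, 3), free (1, 1, 4, 4)); after release of (0, 1, 0, 2) the pool is (1, 2, 4, 6)
  run W4 (needs (1, 2, 4, 5), free (1, 2, 4, 6)); after release of (3, 0, 0, 2) the pool is (4, 2, 4, 8)
  run W8 (needs (4, 1, 3, 8), free (4, 2, 4, 8)); after release of (2, 0, 3, 0) the pool is (6, 2, 7, 8)
(3) Precisely 1 of the possible complete orderings is a safe sequence.


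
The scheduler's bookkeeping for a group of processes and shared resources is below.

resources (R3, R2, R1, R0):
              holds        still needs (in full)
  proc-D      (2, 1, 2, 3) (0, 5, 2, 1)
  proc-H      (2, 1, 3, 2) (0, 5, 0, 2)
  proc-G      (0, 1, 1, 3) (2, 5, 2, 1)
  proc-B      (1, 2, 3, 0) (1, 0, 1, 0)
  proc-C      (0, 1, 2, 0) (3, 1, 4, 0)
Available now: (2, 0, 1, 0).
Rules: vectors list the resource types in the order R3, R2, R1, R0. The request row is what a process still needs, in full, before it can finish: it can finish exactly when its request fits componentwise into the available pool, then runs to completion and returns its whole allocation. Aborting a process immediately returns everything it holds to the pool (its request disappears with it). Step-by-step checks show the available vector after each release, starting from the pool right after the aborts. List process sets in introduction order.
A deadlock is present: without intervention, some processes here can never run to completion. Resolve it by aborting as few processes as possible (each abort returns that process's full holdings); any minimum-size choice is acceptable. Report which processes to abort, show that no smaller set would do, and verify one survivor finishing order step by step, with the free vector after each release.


The answer: abort proc-D and proc-H.
Key observation: proc-G could never have finished before the abort; with (4, 2, 5, 5) returned by proc-D and proc-H, it fits at step 3.
Why nothing smaller works — every single abort fails: proc-D alone leaves proc-H blocked (short on R2); proc-H alone leaves proc-D blocked (short on R2); proc-G alone leaves proc-D blocked (short on R2); proc-B alone leaves proc-D blocked (short on R2 and R0); proc-C alone leaves proc-D blocked (short on R2 and R0).
Survivors finish in the order: proc-B, proc-C, proc-G. Verifying each step (pool after the aborts first):
  pool = (6, 2, 6, 5)
  proc-B: need (1, 0, 1, 0) fits (6, 2, 6, 5); releases (1, 2, 3, 0), pool now (7, 4, 9, 5)
  proc-C: need (3, 1, 4, 0) fits (7, 4, 9, 5); releases (0, 1, 2, 0), pool now (7, 5, 11, 5)
  proc-G: need (2, 5, 2, 1) fits (7, 5, 11, 5); releases (0, 1, 1, 3), pool now (7, 6, 12, 8)


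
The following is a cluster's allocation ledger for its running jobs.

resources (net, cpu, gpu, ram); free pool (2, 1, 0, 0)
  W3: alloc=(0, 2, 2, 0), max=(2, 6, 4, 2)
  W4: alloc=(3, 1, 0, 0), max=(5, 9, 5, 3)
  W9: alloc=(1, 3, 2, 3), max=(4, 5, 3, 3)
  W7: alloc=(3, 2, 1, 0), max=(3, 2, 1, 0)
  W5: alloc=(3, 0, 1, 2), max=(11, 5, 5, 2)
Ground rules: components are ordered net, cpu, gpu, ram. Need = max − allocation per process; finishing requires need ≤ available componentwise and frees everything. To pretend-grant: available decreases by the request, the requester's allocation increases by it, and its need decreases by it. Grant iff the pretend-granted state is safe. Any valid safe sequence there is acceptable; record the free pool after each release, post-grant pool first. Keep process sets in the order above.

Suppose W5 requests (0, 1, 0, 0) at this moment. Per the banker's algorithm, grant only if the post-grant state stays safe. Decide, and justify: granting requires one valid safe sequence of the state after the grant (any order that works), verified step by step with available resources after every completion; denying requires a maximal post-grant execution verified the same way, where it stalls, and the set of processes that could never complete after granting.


DENY — the pretend-granted state is unsafe.
Key observation: after W7, W9, W3 the pool peaks at (6, 7, 5, 3), and each blocked process is short somewhere: W4 on cpu; W5 on net.
Pretend the grant happened; the run W7, W9, W3 goes as far as possible. Verifying each step:
  pool = (2, 0, 0, 0)
  W7: need (0, 0, 0, 0) fits (2, 0, 0, 0); releases (3, 2, 1, 0), pool now (5, 2, 1, 0)
  W9: need (3, 2, 1, 0) fits (5, 2, 1, 0); releases (1, 3, 2, 3), pool now (6, 5, 3, 3)
  W3: need (2, 4, 2, 2) fits (6, 5, 3, 3); releases (0, 2, 2, 0), pool now (6, 7, 5, 3)
  W4 still needs (2, 8, 5, 3) but only (6, 7, 5, 3) is free — short on cpu
  W5 still needs (8, 4, 4, 0) but only (6, 7, 5, 3) is free — short on net
Post-grant, the permanently blocked set is W4 and W5.


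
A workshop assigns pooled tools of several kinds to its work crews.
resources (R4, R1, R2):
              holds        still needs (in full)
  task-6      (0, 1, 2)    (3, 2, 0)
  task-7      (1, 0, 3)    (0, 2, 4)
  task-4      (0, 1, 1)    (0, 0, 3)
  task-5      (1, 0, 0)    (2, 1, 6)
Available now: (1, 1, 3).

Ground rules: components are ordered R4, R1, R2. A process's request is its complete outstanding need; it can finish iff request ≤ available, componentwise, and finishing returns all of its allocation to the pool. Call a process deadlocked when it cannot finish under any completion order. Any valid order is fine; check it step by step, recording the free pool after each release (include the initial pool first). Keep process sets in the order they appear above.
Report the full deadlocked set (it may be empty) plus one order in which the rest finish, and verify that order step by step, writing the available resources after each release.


The deadlocked set is empty.
Key observation: task-4 can run right away; the returned allocation unlocks the remaining processes in turn.
A valid finishing order for the others: task-4, task-7, task-5, task-6. Verifying each step:
  pool = (1, 1, 3)
  run task-4 (needs (0, 0, 3), free (1, 1, 3)); after release of (0, 1, 1) the pool is (1, 2, 4)
  run task-7 (needs (0, 2, 4), free (1, 2, 4)); after release of (1, 0, 3) the pool is (2, 2, 7)
  run task-5 (needs (2, 1, 6), free (2, 2, 7)); after release of (1, 0, 0) the pool is (3, 2, 7)
  run task-6 (needs (3, 2, 0), free (3, 2, 7)); after release of (0, 1, 2) the pool is (3, 3, 9)


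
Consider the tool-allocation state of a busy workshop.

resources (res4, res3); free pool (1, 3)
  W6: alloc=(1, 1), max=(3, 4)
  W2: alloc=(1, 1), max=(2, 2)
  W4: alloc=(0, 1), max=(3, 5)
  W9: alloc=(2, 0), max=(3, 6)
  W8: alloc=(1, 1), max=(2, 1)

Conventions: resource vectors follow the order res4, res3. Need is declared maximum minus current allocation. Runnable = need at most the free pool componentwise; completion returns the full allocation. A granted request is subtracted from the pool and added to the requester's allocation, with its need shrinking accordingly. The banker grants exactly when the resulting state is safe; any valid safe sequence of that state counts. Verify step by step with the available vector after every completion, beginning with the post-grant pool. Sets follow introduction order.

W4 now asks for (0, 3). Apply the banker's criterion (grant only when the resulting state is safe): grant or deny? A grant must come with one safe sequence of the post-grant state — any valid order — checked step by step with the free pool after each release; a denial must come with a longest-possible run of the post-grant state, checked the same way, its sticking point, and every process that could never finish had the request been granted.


GRANT: granting preserves safety; a valid post-grant sequence is W8, W2, W4, W9, W6.
Key observation: the grant leaves (1, 0) free — enough for W8, whose release restarts the cascade.
Check on the post-grant state, step by step:
  pool = (1, 0)
  W8 needs (1, 0) <= (1, 0) -> finishes; pool += (1, 1) = (2, 1)
  W2 needs (1, 1) <= (2, 1) -> finishes; pool += (1, 1) = (3, 2)
  W4 needs (3, 1) <= (3, 2) -> finishes; pool += (0, 4) = (3, 6)
  W9 needs (1, 6) <= (3, 6) -> finishes; pool += (2, 0) = (5, 6)
  W6 needs (2, 3) <= (5, 6) -> finishes; pool += (1, 1) = (6, 7)


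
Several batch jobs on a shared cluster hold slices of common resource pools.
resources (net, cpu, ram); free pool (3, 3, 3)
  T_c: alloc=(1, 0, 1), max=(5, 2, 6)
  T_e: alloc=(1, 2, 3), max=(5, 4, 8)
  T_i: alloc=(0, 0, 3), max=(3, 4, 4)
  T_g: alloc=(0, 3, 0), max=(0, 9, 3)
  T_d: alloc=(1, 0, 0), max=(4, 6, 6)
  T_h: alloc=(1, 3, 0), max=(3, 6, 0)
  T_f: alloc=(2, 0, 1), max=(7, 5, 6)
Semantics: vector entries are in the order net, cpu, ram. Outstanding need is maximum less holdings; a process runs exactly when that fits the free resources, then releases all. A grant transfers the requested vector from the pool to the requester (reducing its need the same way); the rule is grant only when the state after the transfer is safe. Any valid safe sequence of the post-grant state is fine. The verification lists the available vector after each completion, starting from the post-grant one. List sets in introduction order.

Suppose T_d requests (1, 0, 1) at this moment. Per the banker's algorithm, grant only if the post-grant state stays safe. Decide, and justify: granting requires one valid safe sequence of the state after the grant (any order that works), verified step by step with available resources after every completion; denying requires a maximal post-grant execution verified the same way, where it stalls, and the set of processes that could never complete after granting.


GRANT. The post-grant state is safe; one safe sequence: T_h, T_i, T_d, T_c, T_f, T_e, T_g.
Key observation: even at the reduced pool (2, 3, 2), T_h fits immediately, so safety survives the grant.
Verifying the post-grant state step by step:
  pool = (2, 3, 2)
  run T_h (needs (2, 3, 0), free (2, 3, 2)); after release of (1, 3, 0) the pool is (3, 6, 2)
  run T_i (needs (3, 4, 1), free (3, 6, 2)); after release of (0, 0, 3) the pool is (3, 6, 5)
  run T_d (needs (2, 6, 5), free (3, 6, 5)); after release of (2, 0, 1) the pool is (5, 6, 6)
  run T_c (needs (4, 2, 5), free (5, 6, 6)); after release of (1, 0, 1) the pool is (6, 6, 7)
  run T_f (needs (5, 5, 5), free (6, 6, 7)); after release of (2, 0, 1) the pool is (8, 6, 8)
  run T_e (needs (4, 2, 5), free (8, 6, 8)); after release of (1, 2, 3) the pool is (9, 8, 11)
  run T_g (needs (0, 6, 3), free (9, 8, 11)); after release of (0, 3, 0) the pool is (9, 11, 11)


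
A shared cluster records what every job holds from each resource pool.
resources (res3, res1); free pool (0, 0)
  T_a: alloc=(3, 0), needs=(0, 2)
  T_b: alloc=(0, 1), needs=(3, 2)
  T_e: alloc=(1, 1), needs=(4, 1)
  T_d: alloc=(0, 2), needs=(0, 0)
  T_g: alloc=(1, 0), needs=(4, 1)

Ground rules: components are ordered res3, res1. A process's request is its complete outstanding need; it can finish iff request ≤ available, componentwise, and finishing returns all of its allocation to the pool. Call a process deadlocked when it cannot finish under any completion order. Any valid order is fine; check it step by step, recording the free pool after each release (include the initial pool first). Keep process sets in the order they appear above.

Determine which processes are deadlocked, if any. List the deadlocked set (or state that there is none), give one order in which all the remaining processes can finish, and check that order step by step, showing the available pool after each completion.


The deadlocked set is T_e and T_g.
Key observation: after T_d, T_a, T_b complete, (3, 3) is the best the pool ever gets, yet each leftover process wants more res3.
A valid finishing order for the others: T_d, T_a, T_b. Walking it through:
  pool = (0, 0)
  run T_d (needs (0, 0), free (0, 0)); after release of (0, 2) the pool is (0, 2)
  run T_a (needs (0, 2), free (0, 2)); after release of (3, 0) the pool is (3, 2)
  run T_b (needs (3, 2), free (3, 2)); after release of (0, 1) the pool is (3, 3)
None of the blocked processes ever fits:
  T_e still needs (4, 1) but only (3, 3) is free — short on res3
  T_g still needs (4, 1) but only (3, 3) is free — short on res3


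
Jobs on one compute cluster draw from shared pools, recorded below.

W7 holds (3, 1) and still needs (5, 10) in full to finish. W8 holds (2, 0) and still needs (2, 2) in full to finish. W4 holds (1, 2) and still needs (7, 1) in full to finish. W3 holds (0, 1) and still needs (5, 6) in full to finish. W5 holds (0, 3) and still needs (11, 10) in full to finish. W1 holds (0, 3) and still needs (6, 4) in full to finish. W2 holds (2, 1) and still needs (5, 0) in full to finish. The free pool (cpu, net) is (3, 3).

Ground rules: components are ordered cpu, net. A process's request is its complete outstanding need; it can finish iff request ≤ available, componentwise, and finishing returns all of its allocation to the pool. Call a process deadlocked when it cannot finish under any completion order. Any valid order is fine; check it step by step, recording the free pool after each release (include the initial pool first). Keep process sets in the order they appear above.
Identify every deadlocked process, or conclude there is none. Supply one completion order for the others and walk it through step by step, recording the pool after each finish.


The deadlocked set is empty.
Key observation: there is always a runnable process — W8 first — so the state unwinds completely.
One completion order for the rest: W8, W2, W4, W3, W1, W7, W5. Check, step by step:
  pool = (3, 3)
  W8 needs (2, 2) <= (3, 3) -> finishes; pool += (2, 0) = (5, 3)
  W2 needs (5, 0) <= (5, 3) -> finishes; pool += (2, 1) = (7, 4)
  W4 needs (7, 1) <= (7, 4) -> finishes; pool += (1, 2) = (8, 6)
  W3 needs (5, 6) <= (8, 6) -> finishes; pool += (0, 1) = (8, 7)
  W1 needs (6, 4) <= (8, 7) -> finishes; pool += (0, 3) = (8, 10)
  W7 needs (5, 10) <= (8, 10) -> finishes; pool += (3, 1) = (11, 11)
  W5 needs (11, 10) <= (11, 11) -> finishes; pool += (0, 3) = (11, 14)


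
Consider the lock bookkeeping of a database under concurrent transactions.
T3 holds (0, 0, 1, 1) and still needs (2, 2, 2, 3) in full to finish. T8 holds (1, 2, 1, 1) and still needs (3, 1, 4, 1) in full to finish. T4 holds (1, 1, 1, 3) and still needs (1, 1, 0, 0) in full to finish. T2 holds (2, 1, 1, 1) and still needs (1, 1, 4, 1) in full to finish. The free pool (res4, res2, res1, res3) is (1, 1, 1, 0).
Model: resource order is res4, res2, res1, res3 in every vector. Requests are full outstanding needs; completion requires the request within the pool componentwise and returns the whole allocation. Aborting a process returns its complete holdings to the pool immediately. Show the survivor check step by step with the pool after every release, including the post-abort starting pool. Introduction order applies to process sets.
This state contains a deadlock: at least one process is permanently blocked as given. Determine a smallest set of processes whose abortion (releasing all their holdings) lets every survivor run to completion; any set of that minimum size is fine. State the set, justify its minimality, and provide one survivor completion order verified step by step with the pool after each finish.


Minimum abort set: T2.
Key observation: aborting T2 returns (2, 1, 1, 1), and T8 — hopeless before — runs at step 3 with the returned capacity in the pool.
Minimality: the empty abort set fails — the state is deadlocked as it stands.
One survivor order: T4, T3, T8. Check, step by step (post-abort pool first):
  pool = (3, 2, 2, 1)
  T4: need (1, 1, 0, 0) fits (3, 2, 2, 1); releases (1, 1, 1, 3), pool now (4, 3, 3, 4)
  T3: need (2, 2, 2, 3) fits (4, 3, 3, 4); releases (0, 0, 1, 1), pool now (4, 3, 4, 5)
  T8: need (3, 1, 4, 1) fits (4, 3, 4, 5); releases (1, 2, 1, 1), pool now (5, 5, 5, 6)


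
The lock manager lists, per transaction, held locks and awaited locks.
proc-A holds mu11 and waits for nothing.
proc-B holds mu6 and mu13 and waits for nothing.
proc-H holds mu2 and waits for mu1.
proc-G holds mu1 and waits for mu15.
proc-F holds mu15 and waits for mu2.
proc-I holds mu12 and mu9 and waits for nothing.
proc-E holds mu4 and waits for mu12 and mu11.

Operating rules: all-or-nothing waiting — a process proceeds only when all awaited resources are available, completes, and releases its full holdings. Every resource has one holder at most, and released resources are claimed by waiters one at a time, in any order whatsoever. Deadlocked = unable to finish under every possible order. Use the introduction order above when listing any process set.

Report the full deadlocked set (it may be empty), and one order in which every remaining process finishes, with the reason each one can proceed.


The deadlocked set is proc-H, proc-G and proc-F.
Key observation: along proc-H -> proc-G -> proc-F -> proc-H, each member waits on what the next one holds — a deadlock; no other process is dragged down with it.
A valid finishing order for the others: proc-B, proc-A, proc-I, proc-E.
Check, step by step:
  proc-B waits on nothing -> runs at once and releases mu6 and mu13
  proc-A waits on nothing -> runs at once and releases mu11
  proc-I waits on nothing -> runs at once and releases mu12 and mu9
  run proc-E (all its waits — mu12 and mu11 — are resolved); releases mu4


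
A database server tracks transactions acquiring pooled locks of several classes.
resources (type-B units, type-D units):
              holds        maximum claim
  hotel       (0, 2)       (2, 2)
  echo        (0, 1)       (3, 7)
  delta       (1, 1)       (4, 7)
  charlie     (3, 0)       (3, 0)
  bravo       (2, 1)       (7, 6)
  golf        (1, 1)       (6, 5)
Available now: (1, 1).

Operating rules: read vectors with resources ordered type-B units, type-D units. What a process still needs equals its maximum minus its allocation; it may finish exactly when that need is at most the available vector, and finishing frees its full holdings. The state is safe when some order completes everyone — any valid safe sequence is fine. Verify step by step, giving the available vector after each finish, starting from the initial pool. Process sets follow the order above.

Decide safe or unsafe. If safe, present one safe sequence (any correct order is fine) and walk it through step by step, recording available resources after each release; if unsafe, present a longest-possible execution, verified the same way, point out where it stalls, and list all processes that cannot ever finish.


UNSAFE — no complete ordering exists.
Key observation: once charlie, hotel finish, the pool peaks at (4, 3) — and every remaining process still needs more type-D units than that.
A maximal execution: charlie, hotel — then nothing else fits. Verifying each step:
  pool = (1, 1)
  charlie: need (0, 0) fits (1, 1); releases (3, 0), pool now (4, 1)
  hotel: need (2, 0) fits (4, 1); releases (0, 2), pool now (4, 3)
  echo cannot run: need (3, 6) vs free (4, 3) (insufficient type-D units)
  delta cannot run: need (3, 6) vs free (4, 3) (insufficient type-D units)
  bravo cannot run: need (5, 5) vs free (4, 3) (insufficient type-B units and type-D units)
  golf cannot run: need (5, 4) vs free (4, 3) (insufficient type-B units and type-D units)
Permanently blocked: echo, delta, bravo and golf.


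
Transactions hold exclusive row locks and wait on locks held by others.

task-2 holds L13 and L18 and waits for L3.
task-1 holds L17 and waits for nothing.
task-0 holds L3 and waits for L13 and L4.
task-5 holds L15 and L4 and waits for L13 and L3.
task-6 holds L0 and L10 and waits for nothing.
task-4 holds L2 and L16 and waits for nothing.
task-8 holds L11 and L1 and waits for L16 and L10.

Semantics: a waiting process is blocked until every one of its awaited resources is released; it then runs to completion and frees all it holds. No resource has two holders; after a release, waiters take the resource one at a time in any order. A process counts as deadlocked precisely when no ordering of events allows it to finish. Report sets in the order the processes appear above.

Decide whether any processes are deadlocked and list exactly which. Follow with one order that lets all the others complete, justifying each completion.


Deadlocked: task-2, task-0 and task-5.
Key observation: the waits loop around task-2 -> task-0 -> task-2 with no way out; task-5 is caught in further circular waits.
One completion order for the rest: task-6, task-1, task-4, task-8.
Verifying each step:
  task-6: no waits; runs immediately, freeing L0 and L10
  task-1: no waits; runs immediately, freeing L17
  task-4: no waits; runs immediately, freeing L2 and L16
  task-8 waits on L16 and L10 — all released -> runs and releases L11 and L1


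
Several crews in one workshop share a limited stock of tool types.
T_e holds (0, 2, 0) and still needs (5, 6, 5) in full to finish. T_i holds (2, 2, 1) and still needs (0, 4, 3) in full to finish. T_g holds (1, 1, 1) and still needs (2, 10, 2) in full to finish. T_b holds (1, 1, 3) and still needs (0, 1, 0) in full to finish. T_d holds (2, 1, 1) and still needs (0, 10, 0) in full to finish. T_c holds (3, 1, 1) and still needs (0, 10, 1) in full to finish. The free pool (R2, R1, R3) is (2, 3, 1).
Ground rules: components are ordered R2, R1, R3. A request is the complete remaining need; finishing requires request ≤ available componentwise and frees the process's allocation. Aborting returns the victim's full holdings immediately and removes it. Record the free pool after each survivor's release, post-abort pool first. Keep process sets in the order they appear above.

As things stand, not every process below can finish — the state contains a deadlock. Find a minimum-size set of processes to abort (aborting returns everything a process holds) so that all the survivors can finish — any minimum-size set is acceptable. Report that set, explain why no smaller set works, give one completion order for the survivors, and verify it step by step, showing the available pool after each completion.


The answer: abort T_g and T_d.
Key observation: before aborting T_g and T_d, T_c was permanently blocked — no order could ever run it; afterwards it completes at step 4.
Minimality, checking each single-abort alternative: T_e alone leaves T_g blocked (short on R1); T_i alone leaves T_g blocked (short on R1); T_g alone leaves T_d blocked (short on R1); T_b alone leaves T_g blocked (short on R1); T_d alone leaves T_g blocked (short on R1); T_c alone leaves T_g blocked (short on R1).
The survivors complete as T_i, T_b, T_e, T_c. Step-by-step check (starting from the post-abort pool):
  pool = (5, 5, 3)
  run T_i (needs (0, 4, 3), free (5, 5, 3)); after release of (2, 2, 1) the pool is (7, 7, 4)
  run T_b (needs (0, 1, 0), free (7, 7, 4)); after release of (1, 1, 3) the pool is (8, 8, 7)
  run T_e (needs (5, 6, 5), free (8, 8, 7)); after release of (0, 2, 0) the pool is (8, 10, 7)
  run T_c (needs (0, 10, 1), free (8, 10, 7)); after release of (3, 1, 1) the pool is (11, 11, 8)


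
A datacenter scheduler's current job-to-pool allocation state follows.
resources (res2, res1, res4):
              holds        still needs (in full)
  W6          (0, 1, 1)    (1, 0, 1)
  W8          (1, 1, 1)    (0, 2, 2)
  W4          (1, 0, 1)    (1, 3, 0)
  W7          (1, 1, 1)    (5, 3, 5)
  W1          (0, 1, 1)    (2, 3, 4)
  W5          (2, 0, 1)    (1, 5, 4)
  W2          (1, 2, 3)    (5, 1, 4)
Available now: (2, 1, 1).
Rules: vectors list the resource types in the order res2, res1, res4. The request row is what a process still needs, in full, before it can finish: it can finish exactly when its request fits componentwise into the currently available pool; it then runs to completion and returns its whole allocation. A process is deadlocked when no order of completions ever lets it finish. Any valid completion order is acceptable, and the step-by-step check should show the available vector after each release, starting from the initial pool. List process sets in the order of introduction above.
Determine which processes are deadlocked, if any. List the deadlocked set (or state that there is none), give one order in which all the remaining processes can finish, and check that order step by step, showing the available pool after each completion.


Deadlocked: W7, W5 and W2.
Key observation: after W6, W8, W4, W1 the pool peaks at (4, 4, 5), and each blocked process is short somewhere: W7 on res2; W5 on res1; W2 on res2.
A valid finishing order for the others: W6, W8, W4, W1. Walking it through:
  pool = (2, 1, 1)
  run W6 (needs (1, 0, 1), free (2, 1, 1)); after release of (0, 1, 1) the pool is (2, 2, 2)
  run W8 (needs (0, 2, 2), free (2, 2, 2)); after release of (1, 1, 1) the pool is (3, 3, 3)
  run W4 (needs (1, 3, 0), free (3, 3, 3)); after release of (1, 0, 1) the pool is (4, 3, 4)
  run W1 (needs (2, 3, 4), free (4, 3, 4)); after release of (0, 1, 1) the pool is (4, 4, 5)
The blocked processes can never fit:
  W7 still needs (5, 3, 5) but only (4, 4, 5) is free — short on res2
  W5 still needs (1, 5, 4) but only (4, 4, 5) is free — short on res1
  W2 still needs (5, 1, 4) but only (4, 4, 5) is free — short on res2


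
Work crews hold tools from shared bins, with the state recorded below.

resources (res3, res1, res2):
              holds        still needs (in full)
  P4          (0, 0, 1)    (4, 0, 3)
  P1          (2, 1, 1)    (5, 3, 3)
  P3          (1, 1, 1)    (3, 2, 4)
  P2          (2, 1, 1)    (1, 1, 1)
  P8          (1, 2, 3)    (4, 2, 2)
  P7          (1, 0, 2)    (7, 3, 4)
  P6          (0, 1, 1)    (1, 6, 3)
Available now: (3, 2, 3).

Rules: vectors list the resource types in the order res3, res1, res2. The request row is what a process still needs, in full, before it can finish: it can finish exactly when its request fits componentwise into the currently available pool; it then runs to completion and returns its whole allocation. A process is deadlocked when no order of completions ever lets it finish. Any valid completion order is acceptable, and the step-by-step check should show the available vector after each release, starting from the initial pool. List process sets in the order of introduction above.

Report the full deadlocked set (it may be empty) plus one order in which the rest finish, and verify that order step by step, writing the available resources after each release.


The deadlocked set is empty.
Key observation: P2 fits the free pool immediately, and its release cascades until everyone finishes.
The rest can finish in the order P2, P1, P7, P3, P4, P8, P6. Verifying each step:
  pool = (3, 2, 3)
  P2: need (1, 1, 1) fits (3, 2, 3); releases (2, 1, 1), pool now (5, 3, 4)
  P1: need (5, 3, 3) fits (5, 3, 4); releases (2, 1, 1), pool now (7, 4, 5)
  P7: need (7, 3, 4) fits (7, 4, 5); releases (1, 0, 2), pool now (8, 4, 7)
  P3: need (3, 2, 4) fits (8, 4, 7); releases (1, 1, 1), pool now (9, 5, 8)
  P4: need (4, 0, 3) fits (9, 5, 8); releases (0, 0, 1), pool now (9, 5, 9)
  P8: need (4, 2, 2) fits (9, 5, 9); releases (1, 2, 3), pool now (10, 7, 12)
  P6: need (1, 6, 3) fits (10, 7, 12); releases (0, 1, 1), pool now (10, 8, 13)


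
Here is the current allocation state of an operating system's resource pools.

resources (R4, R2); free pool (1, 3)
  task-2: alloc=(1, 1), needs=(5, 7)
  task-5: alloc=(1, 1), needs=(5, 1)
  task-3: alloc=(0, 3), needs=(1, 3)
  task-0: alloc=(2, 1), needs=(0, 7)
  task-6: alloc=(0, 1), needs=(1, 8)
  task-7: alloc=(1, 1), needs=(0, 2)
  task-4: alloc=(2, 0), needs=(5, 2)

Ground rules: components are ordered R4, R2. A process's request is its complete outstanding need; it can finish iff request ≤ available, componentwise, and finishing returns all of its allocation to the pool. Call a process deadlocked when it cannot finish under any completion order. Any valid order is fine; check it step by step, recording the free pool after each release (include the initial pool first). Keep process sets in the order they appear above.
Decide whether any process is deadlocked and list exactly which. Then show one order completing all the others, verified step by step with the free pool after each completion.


Deadlocked: task-2, task-5 and task-4.
Key observation: task-7, task-3, task-0, task-6 can finish, but then (4, 9) is all there is, and the blocked group's R4 demands exceed it.
One completion order for the rest: task-7, task-3, task-0, task-6. Check, step by step:
  pool = (1, 3)
  run task-7 (needs (0, 2), free (1, 3)); after release of (1, 1) the pool is (2, 4)
  run task-3 (needs (1, 3), free (2, 4)); after release of (0, 3) the pool is (2, 7)
  run task-0 (needs (0, 7), free (2, 7)); after release of (2, 1) the pool is (4, 8)
  run task-6 (needs (1, 8), free (4, 8)); after release of (0, 1) the pool is (4, 9)
None of the blocked processes ever fits:
  task-2 still needs (5, 7) but only (4, 9) is free — short on R4
  task-5 still needs (5, 1) but only (4, 9) is free — short on R4
  task-4 still needs (5, 2) but only (4, 9) is free — short on R4
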